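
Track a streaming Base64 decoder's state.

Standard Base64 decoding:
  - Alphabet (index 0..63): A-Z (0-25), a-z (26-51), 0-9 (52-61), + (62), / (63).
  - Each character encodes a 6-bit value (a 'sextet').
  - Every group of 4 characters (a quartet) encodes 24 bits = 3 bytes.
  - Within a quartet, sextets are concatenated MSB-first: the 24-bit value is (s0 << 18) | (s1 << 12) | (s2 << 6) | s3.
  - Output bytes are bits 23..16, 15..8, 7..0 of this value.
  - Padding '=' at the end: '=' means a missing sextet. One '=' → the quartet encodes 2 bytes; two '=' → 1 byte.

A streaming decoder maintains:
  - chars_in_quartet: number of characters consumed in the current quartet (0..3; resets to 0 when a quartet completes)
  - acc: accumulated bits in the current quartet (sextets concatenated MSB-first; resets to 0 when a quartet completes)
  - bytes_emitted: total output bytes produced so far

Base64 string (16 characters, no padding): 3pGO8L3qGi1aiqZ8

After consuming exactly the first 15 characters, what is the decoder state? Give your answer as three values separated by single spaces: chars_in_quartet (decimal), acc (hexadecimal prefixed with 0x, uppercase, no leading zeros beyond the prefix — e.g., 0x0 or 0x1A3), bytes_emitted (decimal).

After char 0 ('3'=55): chars_in_quartet=1 acc=0x37 bytes_emitted=0
After char 1 ('p'=41): chars_in_quartet=2 acc=0xDE9 bytes_emitted=0
After char 2 ('G'=6): chars_in_quartet=3 acc=0x37A46 bytes_emitted=0
After char 3 ('O'=14): chars_in_quartet=4 acc=0xDE918E -> emit DE 91 8E, reset; bytes_emitted=3
After char 4 ('8'=60): chars_in_quartet=1 acc=0x3C bytes_emitted=3
After char 5 ('L'=11): chars_in_quartet=2 acc=0xF0B bytes_emitted=3
After char 6 ('3'=55): chars_in_quartet=3 acc=0x3C2F7 bytes_emitted=3
After char 7 ('q'=42): chars_in_quartet=4 acc=0xF0BDEA -> emit F0 BD EA, reset; bytes_emitted=6
After char 8 ('G'=6): chars_in_quartet=1 acc=0x6 bytes_emitted=6
After char 9 ('i'=34): chars_in_quartet=2 acc=0x1A2 bytes_emitted=6
After char 10 ('1'=53): chars_in_quartet=3 acc=0x68B5 bytes_emitted=6
After char 11 ('a'=26): chars_in_quartet=4 acc=0x1A2D5A -> emit 1A 2D 5A, reset; bytes_emitted=9
After char 12 ('i'=34): chars_in_quartet=1 acc=0x22 bytes_emitted=9
After char 13 ('q'=42): chars_in_quartet=2 acc=0x8AA bytes_emitted=9
After char 14 ('Z'=25): chars_in_quartet=3 acc=0x22A99 bytes_emitted=9

Answer: 3 0x22A99 9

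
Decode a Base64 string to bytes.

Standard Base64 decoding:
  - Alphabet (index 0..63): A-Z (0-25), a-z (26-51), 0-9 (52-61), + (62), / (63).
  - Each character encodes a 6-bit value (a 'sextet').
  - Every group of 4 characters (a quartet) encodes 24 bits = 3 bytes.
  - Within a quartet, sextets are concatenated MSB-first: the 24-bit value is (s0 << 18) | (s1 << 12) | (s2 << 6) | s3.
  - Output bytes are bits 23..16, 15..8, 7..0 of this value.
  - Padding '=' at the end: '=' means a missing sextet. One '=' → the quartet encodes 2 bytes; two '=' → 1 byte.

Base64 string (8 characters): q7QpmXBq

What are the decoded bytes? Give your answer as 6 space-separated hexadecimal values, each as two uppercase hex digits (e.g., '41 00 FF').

After char 0 ('q'=42): chars_in_quartet=1 acc=0x2A bytes_emitted=0
After char 1 ('7'=59): chars_in_quartet=2 acc=0xABB bytes_emitted=0
After char 2 ('Q'=16): chars_in_quartet=3 acc=0x2AED0 bytes_emitted=0
After char 3 ('p'=41): chars_in_quartet=4 acc=0xABB429 -> emit AB B4 29, reset; bytes_emitted=3
After char 4 ('m'=38): chars_in_quartet=1 acc=0x26 bytes_emitted=3
After char 5 ('X'=23): chars_in_quartet=2 acc=0x997 bytes_emitted=3
After char 6 ('B'=1): chars_in_quartet=3 acc=0x265C1 bytes_emitted=3
After char 7 ('q'=42): chars_in_quartet=4 acc=0x99706A -> emit 99 70 6A, reset; bytes_emitted=6

Answer: AB B4 29 99 70 6A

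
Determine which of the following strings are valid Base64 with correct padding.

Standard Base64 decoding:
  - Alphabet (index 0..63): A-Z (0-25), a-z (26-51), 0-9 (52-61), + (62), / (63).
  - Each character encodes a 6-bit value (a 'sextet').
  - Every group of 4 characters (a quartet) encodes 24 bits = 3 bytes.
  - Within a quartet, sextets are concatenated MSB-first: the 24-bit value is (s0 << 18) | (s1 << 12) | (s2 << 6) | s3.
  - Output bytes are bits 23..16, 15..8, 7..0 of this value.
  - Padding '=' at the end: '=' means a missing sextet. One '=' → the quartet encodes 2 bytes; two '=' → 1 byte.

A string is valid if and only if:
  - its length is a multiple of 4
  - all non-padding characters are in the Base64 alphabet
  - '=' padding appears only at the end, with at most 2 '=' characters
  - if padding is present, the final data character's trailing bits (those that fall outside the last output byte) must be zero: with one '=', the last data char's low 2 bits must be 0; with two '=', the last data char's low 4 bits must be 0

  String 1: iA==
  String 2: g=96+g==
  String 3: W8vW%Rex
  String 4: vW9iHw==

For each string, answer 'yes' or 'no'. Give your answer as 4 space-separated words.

Answer: yes no no yes

Derivation:
String 1: 'iA==' → valid
String 2: 'g=96+g==' → invalid (bad char(s): ['=']; '=' in middle)
String 3: 'W8vW%Rex' → invalid (bad char(s): ['%'])
String 4: 'vW9iHw==' → valid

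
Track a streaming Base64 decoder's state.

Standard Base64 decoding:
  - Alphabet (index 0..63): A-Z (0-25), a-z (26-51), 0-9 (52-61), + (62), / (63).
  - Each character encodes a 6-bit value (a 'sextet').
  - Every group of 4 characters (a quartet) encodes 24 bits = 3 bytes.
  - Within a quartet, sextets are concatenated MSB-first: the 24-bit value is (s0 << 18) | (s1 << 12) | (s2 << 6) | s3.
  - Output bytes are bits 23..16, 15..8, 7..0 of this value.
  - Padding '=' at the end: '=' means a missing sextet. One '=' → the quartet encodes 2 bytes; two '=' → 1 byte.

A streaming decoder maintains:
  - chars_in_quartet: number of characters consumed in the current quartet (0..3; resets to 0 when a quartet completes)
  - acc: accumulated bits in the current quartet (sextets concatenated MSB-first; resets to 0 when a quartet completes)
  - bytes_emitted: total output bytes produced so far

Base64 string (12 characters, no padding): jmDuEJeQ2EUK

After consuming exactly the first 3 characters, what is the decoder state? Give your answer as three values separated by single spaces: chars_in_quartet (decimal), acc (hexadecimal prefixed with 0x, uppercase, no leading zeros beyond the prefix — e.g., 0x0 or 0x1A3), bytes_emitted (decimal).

Answer: 3 0x23983 0

Derivation:
After char 0 ('j'=35): chars_in_quartet=1 acc=0x23 bytes_emitted=0
After char 1 ('m'=38): chars_in_quartet=2 acc=0x8E6 bytes_emitted=0
After char 2 ('D'=3): chars_in_quartet=3 acc=0x23983 bytes_emitted=0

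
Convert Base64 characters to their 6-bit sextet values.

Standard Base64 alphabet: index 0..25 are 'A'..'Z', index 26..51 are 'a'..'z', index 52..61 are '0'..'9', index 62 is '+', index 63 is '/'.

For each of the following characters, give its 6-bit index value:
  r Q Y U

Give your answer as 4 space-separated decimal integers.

'r': a..z range, 26 + ord('r') − ord('a') = 43
'Q': A..Z range, ord('Q') − ord('A') = 16
'Y': A..Z range, ord('Y') − ord('A') = 24
'U': A..Z range, ord('U') − ord('A') = 20

Answer: 43 16 24 20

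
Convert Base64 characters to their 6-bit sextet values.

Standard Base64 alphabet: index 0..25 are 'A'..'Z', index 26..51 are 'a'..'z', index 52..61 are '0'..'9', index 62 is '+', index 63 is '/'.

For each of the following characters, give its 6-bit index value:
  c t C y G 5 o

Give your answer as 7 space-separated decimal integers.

'c': a..z range, 26 + ord('c') − ord('a') = 28
't': a..z range, 26 + ord('t') − ord('a') = 45
'C': A..Z range, ord('C') − ord('A') = 2
'y': a..z range, 26 + ord('y') − ord('a') = 50
'G': A..Z range, ord('G') − ord('A') = 6
'5': 0..9 range, 52 + ord('5') − ord('0') = 57
'o': a..z range, 26 + ord('o') − ord('a') = 40

Answer: 28 45 2 50 6 57 40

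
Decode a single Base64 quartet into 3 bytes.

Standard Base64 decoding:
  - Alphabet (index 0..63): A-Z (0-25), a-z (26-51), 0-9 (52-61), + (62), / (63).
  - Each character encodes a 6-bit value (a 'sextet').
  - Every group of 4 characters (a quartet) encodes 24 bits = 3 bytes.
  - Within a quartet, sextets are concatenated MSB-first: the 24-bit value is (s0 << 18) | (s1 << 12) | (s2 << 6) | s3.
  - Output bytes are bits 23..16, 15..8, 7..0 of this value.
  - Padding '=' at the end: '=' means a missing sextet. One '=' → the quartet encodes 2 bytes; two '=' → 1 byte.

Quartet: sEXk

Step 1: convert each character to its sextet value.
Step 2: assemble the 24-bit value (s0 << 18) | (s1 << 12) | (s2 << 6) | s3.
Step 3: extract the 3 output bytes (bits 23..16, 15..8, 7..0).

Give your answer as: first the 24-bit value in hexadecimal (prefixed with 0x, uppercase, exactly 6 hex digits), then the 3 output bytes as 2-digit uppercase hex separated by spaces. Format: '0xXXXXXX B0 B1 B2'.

Sextets: s=44, E=4, X=23, k=36
24-bit: (44<<18) | (4<<12) | (23<<6) | 36
      = 0xB00000 | 0x004000 | 0x0005C0 | 0x000024
      = 0xB045E4
Bytes: (v>>16)&0xFF=B0, (v>>8)&0xFF=45, v&0xFF=E4

Answer: 0xB045E4 B0 45 E4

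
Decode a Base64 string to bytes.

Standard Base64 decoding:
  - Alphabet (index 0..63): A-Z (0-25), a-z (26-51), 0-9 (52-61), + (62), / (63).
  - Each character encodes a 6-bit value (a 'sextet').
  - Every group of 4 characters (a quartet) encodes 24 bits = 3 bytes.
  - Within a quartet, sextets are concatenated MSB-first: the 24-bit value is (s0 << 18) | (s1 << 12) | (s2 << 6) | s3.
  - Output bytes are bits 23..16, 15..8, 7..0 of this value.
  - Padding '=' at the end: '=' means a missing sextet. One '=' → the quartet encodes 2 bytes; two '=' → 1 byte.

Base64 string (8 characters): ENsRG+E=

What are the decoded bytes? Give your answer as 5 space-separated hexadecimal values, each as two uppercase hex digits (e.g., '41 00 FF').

Answer: 10 DB 11 1B E1

Derivation:
After char 0 ('E'=4): chars_in_quartet=1 acc=0x4 bytes_emitted=0
After char 1 ('N'=13): chars_in_quartet=2 acc=0x10D bytes_emitted=0
After char 2 ('s'=44): chars_in_quartet=3 acc=0x436C bytes_emitted=0
After char 3 ('R'=17): chars_in_quartet=4 acc=0x10DB11 -> emit 10 DB 11, reset; bytes_emitted=3
After char 4 ('G'=6): chars_in_quartet=1 acc=0x6 bytes_emitted=3
After char 5 ('+'=62): chars_in_quartet=2 acc=0x1BE bytes_emitted=3
After char 6 ('E'=4): chars_in_quartet=3 acc=0x6F84 bytes_emitted=3
Padding '=': partial quartet acc=0x6F84 -> emit 1B E1; bytes_emitted=5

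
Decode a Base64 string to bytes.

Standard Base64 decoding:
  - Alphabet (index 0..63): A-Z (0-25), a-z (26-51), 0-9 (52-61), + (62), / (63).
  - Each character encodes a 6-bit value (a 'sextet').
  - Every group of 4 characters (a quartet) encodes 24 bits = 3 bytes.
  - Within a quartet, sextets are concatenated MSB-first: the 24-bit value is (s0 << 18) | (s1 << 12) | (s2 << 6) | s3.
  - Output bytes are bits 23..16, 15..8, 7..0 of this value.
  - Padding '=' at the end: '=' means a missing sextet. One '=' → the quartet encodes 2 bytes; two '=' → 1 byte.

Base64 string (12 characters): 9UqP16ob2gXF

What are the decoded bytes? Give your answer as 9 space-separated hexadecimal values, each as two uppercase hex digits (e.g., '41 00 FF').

After char 0 ('9'=61): chars_in_quartet=1 acc=0x3D bytes_emitted=0
After char 1 ('U'=20): chars_in_quartet=2 acc=0xF54 bytes_emitted=0
After char 2 ('q'=42): chars_in_quartet=3 acc=0x3D52A bytes_emitted=0
After char 3 ('P'=15): chars_in_quartet=4 acc=0xF54A8F -> emit F5 4A 8F, reset; bytes_emitted=3
After char 4 ('1'=53): chars_in_quartet=1 acc=0x35 bytes_emitted=3
After char 5 ('6'=58): chars_in_quartet=2 acc=0xD7A bytes_emitted=3
After char 6 ('o'=40): chars_in_quartet=3 acc=0x35EA8 bytes_emitted=3
After char 7 ('b'=27): chars_in_quartet=4 acc=0xD7AA1B -> emit D7 AA 1B, reset; bytes_emitted=6
After char 8 ('2'=54): chars_in_quartet=1 acc=0x36 bytes_emitted=6
After char 9 ('g'=32): chars_in_quartet=2 acc=0xDA0 bytes_emitted=6
After char 10 ('X'=23): chars_in_quartet=3 acc=0x36817 bytes_emitted=6
After char 11 ('F'=5): chars_in_quartet=4 acc=0xDA05C5 -> emit DA 05 C5, reset; bytes_emitted=9

Answer: F5 4A 8F D7 AA 1B DA 05 C5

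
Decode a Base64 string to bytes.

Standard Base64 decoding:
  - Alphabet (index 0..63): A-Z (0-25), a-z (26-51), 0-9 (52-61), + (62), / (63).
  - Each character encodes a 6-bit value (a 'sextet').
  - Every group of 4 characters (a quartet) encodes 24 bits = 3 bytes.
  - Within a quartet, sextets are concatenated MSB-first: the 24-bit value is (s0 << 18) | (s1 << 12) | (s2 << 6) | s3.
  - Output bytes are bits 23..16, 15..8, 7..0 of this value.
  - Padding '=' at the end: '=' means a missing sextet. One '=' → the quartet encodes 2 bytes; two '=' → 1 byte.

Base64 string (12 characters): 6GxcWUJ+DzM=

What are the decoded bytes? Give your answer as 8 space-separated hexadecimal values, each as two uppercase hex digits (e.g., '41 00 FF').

Answer: E8 6C 5C 59 42 7E 0F 33

Derivation:
After char 0 ('6'=58): chars_in_quartet=1 acc=0x3A bytes_emitted=0
After char 1 ('G'=6): chars_in_quartet=2 acc=0xE86 bytes_emitted=0
After char 2 ('x'=49): chars_in_quartet=3 acc=0x3A1B1 bytes_emitted=0
After char 3 ('c'=28): chars_in_quartet=4 acc=0xE86C5C -> emit E8 6C 5C, reset; bytes_emitted=3
After char 4 ('W'=22): chars_in_quartet=1 acc=0x16 bytes_emitted=3
After char 5 ('U'=20): chars_in_quartet=2 acc=0x594 bytes_emitted=3
After char 6 ('J'=9): chars_in_quartet=3 acc=0x16509 bytes_emitted=3
After char 7 ('+'=62): chars_in_quartet=4 acc=0x59427E -> emit 59 42 7E, reset; bytes_emitted=6
After char 8 ('D'=3): chars_in_quartet=1 acc=0x3 bytes_emitted=6
After char 9 ('z'=51): chars_in_quartet=2 acc=0xF3 bytes_emitted=6
After char 10 ('M'=12): chars_in_quartet=3 acc=0x3CCC bytes_emitted=6
Padding '=': partial quartet acc=0x3CCC -> emit 0F 33; bytes_emitted=8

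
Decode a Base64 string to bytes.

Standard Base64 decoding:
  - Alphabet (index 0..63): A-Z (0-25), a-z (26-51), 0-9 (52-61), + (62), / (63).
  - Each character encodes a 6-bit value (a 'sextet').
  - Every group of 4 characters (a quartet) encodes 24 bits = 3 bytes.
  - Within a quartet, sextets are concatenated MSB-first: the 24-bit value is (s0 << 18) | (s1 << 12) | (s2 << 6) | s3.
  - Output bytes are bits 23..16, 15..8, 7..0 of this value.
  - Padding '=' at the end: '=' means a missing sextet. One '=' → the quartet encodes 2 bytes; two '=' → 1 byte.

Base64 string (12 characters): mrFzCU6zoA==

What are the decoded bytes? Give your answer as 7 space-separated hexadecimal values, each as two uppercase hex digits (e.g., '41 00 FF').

Answer: 9A B1 73 09 4E B3 A0

Derivation:
After char 0 ('m'=38): chars_in_quartet=1 acc=0x26 bytes_emitted=0
After char 1 ('r'=43): chars_in_quartet=2 acc=0x9AB bytes_emitted=0
After char 2 ('F'=5): chars_in_quartet=3 acc=0x26AC5 bytes_emitted=0
After char 3 ('z'=51): chars_in_quartet=4 acc=0x9AB173 -> emit 9A B1 73, reset; bytes_emitted=3
After char 4 ('C'=2): chars_in_quartet=1 acc=0x2 bytes_emitted=3
After char 5 ('U'=20): chars_in_quartet=2 acc=0x94 bytes_emitted=3
After char 6 ('6'=58): chars_in_quartet=3 acc=0x253A bytes_emitted=3
After char 7 ('z'=51): chars_in_quartet=4 acc=0x94EB3 -> emit 09 4E B3, reset; bytes_emitted=6
After char 8 ('o'=40): chars_in_quartet=1 acc=0x28 bytes_emitted=6
After char 9 ('A'=0): chars_in_quartet=2 acc=0xA00 bytes_emitted=6
Padding '==': partial quartet acc=0xA00 -> emit A0; bytes_emitted=7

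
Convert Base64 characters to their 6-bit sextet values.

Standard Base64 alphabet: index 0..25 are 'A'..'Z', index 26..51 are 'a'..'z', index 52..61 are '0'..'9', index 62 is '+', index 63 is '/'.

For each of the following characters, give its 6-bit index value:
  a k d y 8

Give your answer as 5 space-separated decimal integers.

'a': a..z range, 26 + ord('a') − ord('a') = 26
'k': a..z range, 26 + ord('k') − ord('a') = 36
'd': a..z range, 26 + ord('d') − ord('a') = 29
'y': a..z range, 26 + ord('y') − ord('a') = 50
'8': 0..9 range, 52 + ord('8') − ord('0') = 60

Answer: 26 36 29 50 60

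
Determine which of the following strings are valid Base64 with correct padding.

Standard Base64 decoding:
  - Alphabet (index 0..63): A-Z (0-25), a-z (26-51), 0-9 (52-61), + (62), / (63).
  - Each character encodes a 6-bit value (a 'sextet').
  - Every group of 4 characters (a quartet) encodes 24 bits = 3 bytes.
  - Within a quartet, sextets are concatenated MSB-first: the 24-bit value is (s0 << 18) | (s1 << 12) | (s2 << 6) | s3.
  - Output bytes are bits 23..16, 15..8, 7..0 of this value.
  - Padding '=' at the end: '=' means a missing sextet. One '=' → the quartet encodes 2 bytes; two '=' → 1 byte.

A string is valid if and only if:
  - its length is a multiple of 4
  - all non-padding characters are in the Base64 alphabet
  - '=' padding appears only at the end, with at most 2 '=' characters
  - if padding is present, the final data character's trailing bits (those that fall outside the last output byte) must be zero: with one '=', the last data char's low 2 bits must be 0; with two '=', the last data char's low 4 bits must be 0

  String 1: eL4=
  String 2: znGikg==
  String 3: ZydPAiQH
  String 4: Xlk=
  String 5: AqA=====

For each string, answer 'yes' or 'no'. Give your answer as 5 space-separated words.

Answer: yes yes yes yes no

Derivation:
String 1: 'eL4=' → valid
String 2: 'znGikg==' → valid
String 3: 'ZydPAiQH' → valid
String 4: 'Xlk=' → valid
String 5: 'AqA=====' → invalid (5 pad chars (max 2))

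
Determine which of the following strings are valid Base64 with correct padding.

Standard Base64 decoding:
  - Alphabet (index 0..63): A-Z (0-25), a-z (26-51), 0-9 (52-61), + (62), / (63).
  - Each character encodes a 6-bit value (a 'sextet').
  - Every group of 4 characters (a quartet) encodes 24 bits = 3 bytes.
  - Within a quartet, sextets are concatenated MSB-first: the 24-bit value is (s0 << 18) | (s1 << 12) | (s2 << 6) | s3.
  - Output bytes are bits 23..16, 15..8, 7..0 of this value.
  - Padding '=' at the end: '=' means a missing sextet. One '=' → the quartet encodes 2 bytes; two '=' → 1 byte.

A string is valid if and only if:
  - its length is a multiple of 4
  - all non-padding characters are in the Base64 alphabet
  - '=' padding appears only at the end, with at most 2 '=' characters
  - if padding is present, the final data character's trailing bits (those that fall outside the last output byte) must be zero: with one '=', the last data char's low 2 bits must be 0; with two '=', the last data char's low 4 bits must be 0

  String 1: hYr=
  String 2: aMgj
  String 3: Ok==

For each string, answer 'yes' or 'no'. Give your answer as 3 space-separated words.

String 1: 'hYr=' → invalid (bad trailing bits)
String 2: 'aMgj' → valid
String 3: 'Ok==' → invalid (bad trailing bits)

Answer: no yes no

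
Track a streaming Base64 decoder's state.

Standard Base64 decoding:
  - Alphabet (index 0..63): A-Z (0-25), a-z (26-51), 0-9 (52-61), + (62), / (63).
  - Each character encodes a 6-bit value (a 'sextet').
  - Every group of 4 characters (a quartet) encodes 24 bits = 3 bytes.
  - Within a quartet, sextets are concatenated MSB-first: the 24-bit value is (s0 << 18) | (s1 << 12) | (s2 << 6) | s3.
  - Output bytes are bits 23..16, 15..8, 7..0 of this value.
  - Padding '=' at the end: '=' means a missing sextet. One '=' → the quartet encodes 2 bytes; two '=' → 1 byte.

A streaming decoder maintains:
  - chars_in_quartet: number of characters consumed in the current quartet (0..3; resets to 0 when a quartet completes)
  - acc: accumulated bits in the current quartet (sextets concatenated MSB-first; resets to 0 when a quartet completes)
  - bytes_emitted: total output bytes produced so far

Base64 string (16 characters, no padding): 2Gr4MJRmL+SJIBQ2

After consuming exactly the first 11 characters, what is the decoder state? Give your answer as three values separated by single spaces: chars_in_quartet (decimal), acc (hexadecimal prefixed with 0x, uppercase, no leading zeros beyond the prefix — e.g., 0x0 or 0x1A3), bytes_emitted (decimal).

Answer: 3 0xBF92 6

Derivation:
After char 0 ('2'=54): chars_in_quartet=1 acc=0x36 bytes_emitted=0
After char 1 ('G'=6): chars_in_quartet=2 acc=0xD86 bytes_emitted=0
After char 2 ('r'=43): chars_in_quartet=3 acc=0x361AB bytes_emitted=0
After char 3 ('4'=56): chars_in_quartet=4 acc=0xD86AF8 -> emit D8 6A F8, reset; bytes_emitted=3
After char 4 ('M'=12): chars_in_quartet=1 acc=0xC bytes_emitted=3
After char 5 ('J'=9): chars_in_quartet=2 acc=0x309 bytes_emitted=3
After char 6 ('R'=17): chars_in_quartet=3 acc=0xC251 bytes_emitted=3
After char 7 ('m'=38): chars_in_quartet=4 acc=0x309466 -> emit 30 94 66, reset; bytes_emitted=6
After char 8 ('L'=11): chars_in_quartet=1 acc=0xB bytes_emitted=6
After char 9 ('+'=62): chars_in_quartet=2 acc=0x2FE bytes_emitted=6
After char 10 ('S'=18): chars_in_quartet=3 acc=0xBF92 bytes_emitted=6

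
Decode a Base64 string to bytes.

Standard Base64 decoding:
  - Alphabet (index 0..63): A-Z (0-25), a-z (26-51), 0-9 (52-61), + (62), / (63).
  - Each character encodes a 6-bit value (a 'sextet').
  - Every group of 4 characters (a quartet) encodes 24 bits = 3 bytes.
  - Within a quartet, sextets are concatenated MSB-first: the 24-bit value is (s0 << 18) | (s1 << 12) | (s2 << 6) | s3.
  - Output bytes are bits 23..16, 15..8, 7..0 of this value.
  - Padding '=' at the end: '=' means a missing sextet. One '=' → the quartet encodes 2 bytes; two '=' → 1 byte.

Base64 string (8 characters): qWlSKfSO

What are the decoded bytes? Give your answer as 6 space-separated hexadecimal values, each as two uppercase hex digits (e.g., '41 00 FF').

Answer: A9 69 52 29 F4 8E

Derivation:
After char 0 ('q'=42): chars_in_quartet=1 acc=0x2A bytes_emitted=0
After char 1 ('W'=22): chars_in_quartet=2 acc=0xA96 bytes_emitted=0
After char 2 ('l'=37): chars_in_quartet=3 acc=0x2A5A5 bytes_emitted=0
After char 3 ('S'=18): chars_in_quartet=4 acc=0xA96952 -> emit A9 69 52, reset; bytes_emitted=3
After char 4 ('K'=10): chars_in_quartet=1 acc=0xA bytes_emitted=3
After char 5 ('f'=31): chars_in_quartet=2 acc=0x29F bytes_emitted=3
After char 6 ('S'=18): chars_in_quartet=3 acc=0xA7D2 bytes_emitted=3
After char 7 ('O'=14): chars_in_quartet=4 acc=0x29F48E -> emit 29 F4 8E, reset; bytes_emitted=6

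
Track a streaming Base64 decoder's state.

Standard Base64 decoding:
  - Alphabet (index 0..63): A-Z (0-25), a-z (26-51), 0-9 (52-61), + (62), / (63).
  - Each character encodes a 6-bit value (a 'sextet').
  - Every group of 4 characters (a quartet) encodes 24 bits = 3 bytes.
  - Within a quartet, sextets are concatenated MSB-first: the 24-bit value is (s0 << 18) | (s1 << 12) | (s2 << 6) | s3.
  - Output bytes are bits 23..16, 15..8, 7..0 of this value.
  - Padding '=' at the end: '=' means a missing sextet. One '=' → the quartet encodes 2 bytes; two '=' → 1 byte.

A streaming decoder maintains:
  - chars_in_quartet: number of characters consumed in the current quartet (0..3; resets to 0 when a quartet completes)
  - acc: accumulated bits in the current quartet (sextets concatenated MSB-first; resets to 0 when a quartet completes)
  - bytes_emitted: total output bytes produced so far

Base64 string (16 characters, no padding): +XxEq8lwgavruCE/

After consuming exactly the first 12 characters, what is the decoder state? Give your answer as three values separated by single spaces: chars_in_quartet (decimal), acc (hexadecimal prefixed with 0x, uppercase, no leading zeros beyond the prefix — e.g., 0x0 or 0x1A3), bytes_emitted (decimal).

After char 0 ('+'=62): chars_in_quartet=1 acc=0x3E bytes_emitted=0
After char 1 ('X'=23): chars_in_quartet=2 acc=0xF97 bytes_emitted=0
After char 2 ('x'=49): chars_in_quartet=3 acc=0x3E5F1 bytes_emitted=0
After char 3 ('E'=4): chars_in_quartet=4 acc=0xF97C44 -> emit F9 7C 44, reset; bytes_emitted=3
After char 4 ('q'=42): chars_in_quartet=1 acc=0x2A bytes_emitted=3
After char 5 ('8'=60): chars_in_quartet=2 acc=0xABC bytes_emitted=3
After char 6 ('l'=37): chars_in_quartet=3 acc=0x2AF25 bytes_emitted=3
After char 7 ('w'=48): chars_in_quartet=4 acc=0xABC970 -> emit AB C9 70, reset; bytes_emitted=6
After char 8 ('g'=32): chars_in_quartet=1 acc=0x20 bytes_emitted=6
After char 9 ('a'=26): chars_in_quartet=2 acc=0x81A bytes_emitted=6
After char 10 ('v'=47): chars_in_quartet=3 acc=0x206AF bytes_emitted=6
After char 11 ('r'=43): chars_in_quartet=4 acc=0x81ABEB -> emit 81 AB EB, reset; bytes_emitted=9

Answer: 0 0x0 9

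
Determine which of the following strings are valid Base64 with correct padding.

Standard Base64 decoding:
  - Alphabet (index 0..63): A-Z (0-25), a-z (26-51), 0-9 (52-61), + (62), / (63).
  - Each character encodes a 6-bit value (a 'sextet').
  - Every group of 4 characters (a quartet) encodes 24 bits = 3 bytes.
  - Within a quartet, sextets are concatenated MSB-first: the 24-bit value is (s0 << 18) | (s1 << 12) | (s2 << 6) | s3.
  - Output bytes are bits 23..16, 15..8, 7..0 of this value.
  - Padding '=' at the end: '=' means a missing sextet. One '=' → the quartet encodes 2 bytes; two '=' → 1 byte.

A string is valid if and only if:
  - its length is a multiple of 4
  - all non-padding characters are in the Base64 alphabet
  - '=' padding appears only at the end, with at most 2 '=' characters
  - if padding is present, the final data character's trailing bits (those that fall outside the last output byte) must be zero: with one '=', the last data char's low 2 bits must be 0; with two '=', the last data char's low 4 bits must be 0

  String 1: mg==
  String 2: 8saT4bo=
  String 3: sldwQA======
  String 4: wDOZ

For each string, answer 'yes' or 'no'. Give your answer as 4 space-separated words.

Answer: yes yes no yes

Derivation:
String 1: 'mg==' → valid
String 2: '8saT4bo=' → valid
String 3: 'sldwQA======' → invalid (6 pad chars (max 2))
String 4: 'wDOZ' → valid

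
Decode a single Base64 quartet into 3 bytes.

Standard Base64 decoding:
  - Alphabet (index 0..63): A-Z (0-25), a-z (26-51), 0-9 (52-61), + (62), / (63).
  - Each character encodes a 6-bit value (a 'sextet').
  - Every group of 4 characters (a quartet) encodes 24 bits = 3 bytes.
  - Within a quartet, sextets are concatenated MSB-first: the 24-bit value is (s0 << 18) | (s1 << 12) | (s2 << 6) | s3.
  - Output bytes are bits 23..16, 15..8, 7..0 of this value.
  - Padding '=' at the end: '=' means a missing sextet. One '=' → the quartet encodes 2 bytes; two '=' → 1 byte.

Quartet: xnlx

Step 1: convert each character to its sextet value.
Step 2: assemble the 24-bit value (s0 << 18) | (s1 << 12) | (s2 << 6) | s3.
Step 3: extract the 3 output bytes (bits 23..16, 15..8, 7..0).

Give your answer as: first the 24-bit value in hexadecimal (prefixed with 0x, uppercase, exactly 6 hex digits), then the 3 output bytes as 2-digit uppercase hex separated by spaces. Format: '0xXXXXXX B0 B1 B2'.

Answer: 0xC67971 C6 79 71

Derivation:
Sextets: x=49, n=39, l=37, x=49
24-bit: (49<<18) | (39<<12) | (37<<6) | 49
      = 0xC40000 | 0x027000 | 0x000940 | 0x000031
      = 0xC67971
Bytes: (v>>16)&0xFF=C6, (v>>8)&0xFF=79, v&0xFF=71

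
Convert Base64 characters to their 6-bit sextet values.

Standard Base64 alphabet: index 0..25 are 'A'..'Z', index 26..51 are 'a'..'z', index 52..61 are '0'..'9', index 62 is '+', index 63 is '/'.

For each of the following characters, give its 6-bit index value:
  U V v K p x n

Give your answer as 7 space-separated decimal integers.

Answer: 20 21 47 10 41 49 39

Derivation:
'U': A..Z range, ord('U') − ord('A') = 20
'V': A..Z range, ord('V') − ord('A') = 21
'v': a..z range, 26 + ord('v') − ord('a') = 47
'K': A..Z range, ord('K') − ord('A') = 10
'p': a..z range, 26 + ord('p') − ord('a') = 41
'x': a..z range, 26 + ord('x') − ord('a') = 49
'n': a..z range, 26 + ord('n') − ord('a') = 39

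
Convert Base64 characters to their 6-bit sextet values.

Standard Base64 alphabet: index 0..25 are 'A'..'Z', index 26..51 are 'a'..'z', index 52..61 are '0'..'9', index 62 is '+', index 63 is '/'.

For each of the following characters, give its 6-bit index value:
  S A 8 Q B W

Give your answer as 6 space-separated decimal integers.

'S': A..Z range, ord('S') − ord('A') = 18
'A': A..Z range, ord('A') − ord('A') = 0
'8': 0..9 range, 52 + ord('8') − ord('0') = 60
'Q': A..Z range, ord('Q') − ord('A') = 16
'B': A..Z range, ord('B') − ord('A') = 1
'W': A..Z range, ord('W') − ord('A') = 22

Answer: 18 0 60 16 1 22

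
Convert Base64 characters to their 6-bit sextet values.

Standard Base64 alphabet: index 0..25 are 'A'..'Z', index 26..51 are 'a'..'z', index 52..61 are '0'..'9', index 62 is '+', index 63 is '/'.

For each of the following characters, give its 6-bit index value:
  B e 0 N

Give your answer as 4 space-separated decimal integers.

Answer: 1 30 52 13

Derivation:
'B': A..Z range, ord('B') − ord('A') = 1
'e': a..z range, 26 + ord('e') − ord('a') = 30
'0': 0..9 range, 52 + ord('0') − ord('0') = 52
'N': A..Z range, ord('N') − ord('A') = 13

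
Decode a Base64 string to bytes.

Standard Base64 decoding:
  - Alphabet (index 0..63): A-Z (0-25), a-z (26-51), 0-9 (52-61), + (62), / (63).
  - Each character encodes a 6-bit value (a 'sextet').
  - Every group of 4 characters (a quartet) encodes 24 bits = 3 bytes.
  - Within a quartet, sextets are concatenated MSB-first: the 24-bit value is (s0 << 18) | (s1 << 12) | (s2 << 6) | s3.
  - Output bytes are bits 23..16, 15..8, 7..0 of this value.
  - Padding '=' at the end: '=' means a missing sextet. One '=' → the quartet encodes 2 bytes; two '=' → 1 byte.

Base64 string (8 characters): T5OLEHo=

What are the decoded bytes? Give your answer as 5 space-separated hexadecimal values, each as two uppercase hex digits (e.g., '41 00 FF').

After char 0 ('T'=19): chars_in_quartet=1 acc=0x13 bytes_emitted=0
After char 1 ('5'=57): chars_in_quartet=2 acc=0x4F9 bytes_emitted=0
After char 2 ('O'=14): chars_in_quartet=3 acc=0x13E4E bytes_emitted=0
After char 3 ('L'=11): chars_in_quartet=4 acc=0x4F938B -> emit 4F 93 8B, reset; bytes_emitted=3
After char 4 ('E'=4): chars_in_quartet=1 acc=0x4 bytes_emitted=3
After char 5 ('H'=7): chars_in_quartet=2 acc=0x107 bytes_emitted=3
After char 6 ('o'=40): chars_in_quartet=3 acc=0x41E8 bytes_emitted=3
Padding '=': partial quartet acc=0x41E8 -> emit 10 7A; bytes_emitted=5

Answer: 4F 93 8B 10 7A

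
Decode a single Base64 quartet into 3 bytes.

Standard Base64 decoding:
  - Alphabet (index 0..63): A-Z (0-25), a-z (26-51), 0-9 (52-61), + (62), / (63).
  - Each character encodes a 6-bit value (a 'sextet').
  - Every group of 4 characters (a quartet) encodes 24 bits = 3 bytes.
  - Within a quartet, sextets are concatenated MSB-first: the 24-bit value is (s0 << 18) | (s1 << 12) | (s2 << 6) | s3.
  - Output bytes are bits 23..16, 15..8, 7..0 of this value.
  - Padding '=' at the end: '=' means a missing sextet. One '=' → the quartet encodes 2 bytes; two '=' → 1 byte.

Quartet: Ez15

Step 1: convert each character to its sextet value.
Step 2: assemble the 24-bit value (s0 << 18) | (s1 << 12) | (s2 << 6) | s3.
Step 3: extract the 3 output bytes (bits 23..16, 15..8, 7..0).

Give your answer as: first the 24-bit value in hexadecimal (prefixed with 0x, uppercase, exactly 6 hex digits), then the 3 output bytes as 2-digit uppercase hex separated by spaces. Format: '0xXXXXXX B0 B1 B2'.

Answer: 0x133D79 13 3D 79

Derivation:
Sextets: E=4, z=51, 1=53, 5=57
24-bit: (4<<18) | (51<<12) | (53<<6) | 57
      = 0x100000 | 0x033000 | 0x000D40 | 0x000039
      = 0x133D79
Bytes: (v>>16)&0xFF=13, (v>>8)&0xFF=3D, v&0xFF=79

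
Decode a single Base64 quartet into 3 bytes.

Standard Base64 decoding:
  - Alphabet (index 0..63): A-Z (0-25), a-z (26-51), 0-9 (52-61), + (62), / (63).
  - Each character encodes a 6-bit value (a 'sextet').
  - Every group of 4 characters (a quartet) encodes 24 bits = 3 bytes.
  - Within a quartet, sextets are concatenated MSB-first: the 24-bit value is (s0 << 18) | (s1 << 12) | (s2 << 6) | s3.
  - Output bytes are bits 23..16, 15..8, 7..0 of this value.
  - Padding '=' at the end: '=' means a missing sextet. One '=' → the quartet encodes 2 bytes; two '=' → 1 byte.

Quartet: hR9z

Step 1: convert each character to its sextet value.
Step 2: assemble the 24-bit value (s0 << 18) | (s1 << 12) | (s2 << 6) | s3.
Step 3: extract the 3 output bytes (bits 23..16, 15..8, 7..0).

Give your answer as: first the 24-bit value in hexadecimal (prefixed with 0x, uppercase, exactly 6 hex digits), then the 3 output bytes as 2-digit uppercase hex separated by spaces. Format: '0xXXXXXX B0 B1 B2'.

Sextets: h=33, R=17, 9=61, z=51
24-bit: (33<<18) | (17<<12) | (61<<6) | 51
      = 0x840000 | 0x011000 | 0x000F40 | 0x000033
      = 0x851F73
Bytes: (v>>16)&0xFF=85, (v>>8)&0xFF=1F, v&0xFF=73

Answer: 0x851F73 85 1F 73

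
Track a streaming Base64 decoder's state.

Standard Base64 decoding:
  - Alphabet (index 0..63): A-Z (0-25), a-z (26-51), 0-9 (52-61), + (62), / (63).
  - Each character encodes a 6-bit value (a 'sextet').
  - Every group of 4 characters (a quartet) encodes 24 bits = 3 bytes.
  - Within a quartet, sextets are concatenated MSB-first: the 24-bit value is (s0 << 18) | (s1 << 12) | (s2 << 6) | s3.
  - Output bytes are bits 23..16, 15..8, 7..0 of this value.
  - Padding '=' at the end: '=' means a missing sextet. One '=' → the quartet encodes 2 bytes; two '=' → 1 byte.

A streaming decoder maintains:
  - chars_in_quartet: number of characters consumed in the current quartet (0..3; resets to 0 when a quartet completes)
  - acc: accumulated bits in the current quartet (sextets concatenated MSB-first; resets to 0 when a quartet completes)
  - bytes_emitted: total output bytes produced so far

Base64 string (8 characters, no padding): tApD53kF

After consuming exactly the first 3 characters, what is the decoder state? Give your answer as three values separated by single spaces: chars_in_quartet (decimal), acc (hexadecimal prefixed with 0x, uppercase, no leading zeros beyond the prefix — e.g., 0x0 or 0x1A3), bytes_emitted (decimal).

After char 0 ('t'=45): chars_in_quartet=1 acc=0x2D bytes_emitted=0
After char 1 ('A'=0): chars_in_quartet=2 acc=0xB40 bytes_emitted=0
After char 2 ('p'=41): chars_in_quartet=3 acc=0x2D029 bytes_emitted=0

Answer: 3 0x2D029 0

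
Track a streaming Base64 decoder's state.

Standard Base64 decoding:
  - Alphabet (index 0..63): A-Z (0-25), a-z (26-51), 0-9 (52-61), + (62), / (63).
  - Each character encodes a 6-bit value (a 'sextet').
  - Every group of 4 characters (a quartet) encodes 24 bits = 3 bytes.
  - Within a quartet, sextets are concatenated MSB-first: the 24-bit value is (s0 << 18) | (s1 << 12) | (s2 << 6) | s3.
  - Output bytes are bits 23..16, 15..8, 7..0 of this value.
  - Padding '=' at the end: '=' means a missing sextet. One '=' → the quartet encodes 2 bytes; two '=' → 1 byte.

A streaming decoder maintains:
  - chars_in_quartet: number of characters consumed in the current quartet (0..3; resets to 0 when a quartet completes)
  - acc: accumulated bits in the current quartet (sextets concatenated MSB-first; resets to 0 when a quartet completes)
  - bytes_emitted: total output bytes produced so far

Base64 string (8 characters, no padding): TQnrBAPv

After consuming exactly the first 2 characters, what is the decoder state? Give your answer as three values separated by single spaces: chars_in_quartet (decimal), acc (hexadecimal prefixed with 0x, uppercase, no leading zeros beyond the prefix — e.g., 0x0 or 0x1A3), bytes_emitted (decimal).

After char 0 ('T'=19): chars_in_quartet=1 acc=0x13 bytes_emitted=0
After char 1 ('Q'=16): chars_in_quartet=2 acc=0x4D0 bytes_emitted=0

Answer: 2 0x4D0 0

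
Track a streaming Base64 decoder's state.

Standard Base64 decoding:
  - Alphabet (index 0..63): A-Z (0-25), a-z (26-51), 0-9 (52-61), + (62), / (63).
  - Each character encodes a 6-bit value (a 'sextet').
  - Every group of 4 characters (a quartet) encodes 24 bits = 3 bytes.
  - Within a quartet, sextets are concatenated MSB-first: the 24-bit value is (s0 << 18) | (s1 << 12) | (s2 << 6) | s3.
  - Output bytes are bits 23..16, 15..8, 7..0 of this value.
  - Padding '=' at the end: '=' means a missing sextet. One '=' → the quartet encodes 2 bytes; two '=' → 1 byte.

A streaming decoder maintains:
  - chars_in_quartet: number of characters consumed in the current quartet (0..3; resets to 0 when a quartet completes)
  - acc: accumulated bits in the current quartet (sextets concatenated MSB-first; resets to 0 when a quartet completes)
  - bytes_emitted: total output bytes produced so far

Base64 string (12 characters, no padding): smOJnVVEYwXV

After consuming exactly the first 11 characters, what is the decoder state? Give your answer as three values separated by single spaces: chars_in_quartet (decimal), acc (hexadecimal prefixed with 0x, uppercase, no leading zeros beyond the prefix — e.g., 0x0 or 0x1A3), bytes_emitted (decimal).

Answer: 3 0x18C17 6

Derivation:
After char 0 ('s'=44): chars_in_quartet=1 acc=0x2C bytes_emitted=0
After char 1 ('m'=38): chars_in_quartet=2 acc=0xB26 bytes_emitted=0
After char 2 ('O'=14): chars_in_quartet=3 acc=0x2C98E bytes_emitted=0
After char 3 ('J'=9): chars_in_quartet=4 acc=0xB26389 -> emit B2 63 89, reset; bytes_emitted=3
After char 4 ('n'=39): chars_in_quartet=1 acc=0x27 bytes_emitted=3
After char 5 ('V'=21): chars_in_quartet=2 acc=0x9D5 bytes_emitted=3
After char 6 ('V'=21): chars_in_quartet=3 acc=0x27555 bytes_emitted=3
After char 7 ('E'=4): chars_in_quartet=4 acc=0x9D5544 -> emit 9D 55 44, reset; bytes_emitted=6
After char 8 ('Y'=24): chars_in_quartet=1 acc=0x18 bytes_emitted=6
After char 9 ('w'=48): chars_in_quartet=2 acc=0x630 bytes_emitted=6
After char 10 ('X'=23): chars_in_quartet=3 acc=0x18C17 bytes_emitted=6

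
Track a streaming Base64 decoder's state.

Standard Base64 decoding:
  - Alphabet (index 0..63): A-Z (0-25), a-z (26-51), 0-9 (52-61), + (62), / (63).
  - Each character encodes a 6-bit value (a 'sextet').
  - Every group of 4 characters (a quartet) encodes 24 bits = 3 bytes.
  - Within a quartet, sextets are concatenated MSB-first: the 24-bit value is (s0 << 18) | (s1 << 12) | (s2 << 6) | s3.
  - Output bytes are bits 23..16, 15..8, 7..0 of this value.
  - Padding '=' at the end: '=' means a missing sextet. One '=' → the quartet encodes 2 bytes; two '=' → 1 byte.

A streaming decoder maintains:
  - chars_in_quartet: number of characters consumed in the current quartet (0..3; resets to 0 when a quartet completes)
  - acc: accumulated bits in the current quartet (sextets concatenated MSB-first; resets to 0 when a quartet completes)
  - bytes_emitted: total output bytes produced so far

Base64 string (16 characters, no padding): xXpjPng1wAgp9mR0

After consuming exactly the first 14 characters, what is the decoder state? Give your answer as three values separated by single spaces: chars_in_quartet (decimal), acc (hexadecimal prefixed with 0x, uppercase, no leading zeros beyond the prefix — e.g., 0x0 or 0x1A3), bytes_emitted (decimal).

Answer: 2 0xF66 9

Derivation:
After char 0 ('x'=49): chars_in_quartet=1 acc=0x31 bytes_emitted=0
After char 1 ('X'=23): chars_in_quartet=2 acc=0xC57 bytes_emitted=0
After char 2 ('p'=41): chars_in_quartet=3 acc=0x315E9 bytes_emitted=0
After char 3 ('j'=35): chars_in_quartet=4 acc=0xC57A63 -> emit C5 7A 63, reset; bytes_emitted=3
After char 4 ('P'=15): chars_in_quartet=1 acc=0xF bytes_emitted=3
After char 5 ('n'=39): chars_in_quartet=2 acc=0x3E7 bytes_emitted=3
After char 6 ('g'=32): chars_in_quartet=3 acc=0xF9E0 bytes_emitted=3
After char 7 ('1'=53): chars_in_quartet=4 acc=0x3E7835 -> emit 3E 78 35, reset; bytes_emitted=6
After char 8 ('w'=48): chars_in_quartet=1 acc=0x30 bytes_emitted=6
After char 9 ('A'=0): chars_in_quartet=2 acc=0xC00 bytes_emitted=6
After char 10 ('g'=32): chars_in_quartet=3 acc=0x30020 bytes_emitted=6
After char 11 ('p'=41): chars_in_quartet=4 acc=0xC00829 -> emit C0 08 29, reset; bytes_emitted=9
After char 12 ('9'=61): chars_in_quartet=1 acc=0x3D bytes_emitted=9
After char 13 ('m'=38): chars_in_quartet=2 acc=0xF66 bytes_emitted=9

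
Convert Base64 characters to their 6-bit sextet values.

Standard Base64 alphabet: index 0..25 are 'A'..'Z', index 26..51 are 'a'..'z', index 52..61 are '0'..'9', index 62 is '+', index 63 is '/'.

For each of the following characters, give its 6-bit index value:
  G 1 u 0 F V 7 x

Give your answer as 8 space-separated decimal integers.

'G': A..Z range, ord('G') − ord('A') = 6
'1': 0..9 range, 52 + ord('1') − ord('0') = 53
'u': a..z range, 26 + ord('u') − ord('a') = 46
'0': 0..9 range, 52 + ord('0') − ord('0') = 52
'F': A..Z range, ord('F') − ord('A') = 5
'V': A..Z range, ord('V') − ord('A') = 21
'7': 0..9 range, 52 + ord('7') − ord('0') = 59
'x': a..z range, 26 + ord('x') − ord('a') = 49

Answer: 6 53 46 52 5 21 59 49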